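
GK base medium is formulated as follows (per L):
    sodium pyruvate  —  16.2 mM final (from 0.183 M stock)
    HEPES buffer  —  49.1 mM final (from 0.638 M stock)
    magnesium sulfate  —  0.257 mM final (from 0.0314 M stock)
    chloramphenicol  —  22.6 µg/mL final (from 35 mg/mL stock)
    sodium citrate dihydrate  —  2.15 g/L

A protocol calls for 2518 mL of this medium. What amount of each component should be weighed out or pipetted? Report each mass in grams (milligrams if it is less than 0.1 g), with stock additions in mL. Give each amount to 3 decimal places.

Scale factor relative to 1 L: 2.518.
sodium pyruvate: dilute stock: 16.2 mM × 2518 mL ÷ 183 mM = 222.905 mL
HEPES buffer: dilute stock: 49.1 mM × 2518 mL ÷ 638 mM = 193.783 mL
magnesium sulfate: V = C2·V2/C1 = 0.257 mM × 2518 mL ÷ 31.4 mM = 20.609 mL
chloramphenicol: C1V1 = C2V2 → 22.6 µg/mL × 2518 mL ÷ 35000 µg/mL = 1.626 mL
sodium citrate dihydrate: 2.15 g/L × 2.518 L = 5.414 g

sodium pyruvate 222.905 mL; HEPES buffer 193.783 mL; magnesium sulfate 20.609 mL; chloramphenicol 1.626 mL; sodium citrate dihydrate 5.414 g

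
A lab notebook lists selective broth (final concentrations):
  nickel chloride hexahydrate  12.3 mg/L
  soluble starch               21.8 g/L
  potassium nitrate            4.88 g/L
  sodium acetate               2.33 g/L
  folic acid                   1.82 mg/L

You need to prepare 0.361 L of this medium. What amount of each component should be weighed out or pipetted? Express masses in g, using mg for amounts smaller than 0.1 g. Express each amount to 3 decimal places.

Scale factor relative to 1 L: 0.361.
nickel chloride hexahydrate: 12.3 mg/L × 0.361 L = 4.440 mg
soluble starch: 21.8 g/L × 0.361 L = 7.870 g
potassium nitrate: 4.88 g/L × 0.361 L = 1.762 g
sodium acetate: 2.33 g/L × 0.361 L = 0.841 g
folic acid: 1.82 mg/L × 0.361 L = 0.657 mg

nickel chloride hexahydrate 4.440 mg; soluble starch 7.870 g; potassium nitrate 1.762 g; sodium acetate 0.841 g; folic acid 0.657 mg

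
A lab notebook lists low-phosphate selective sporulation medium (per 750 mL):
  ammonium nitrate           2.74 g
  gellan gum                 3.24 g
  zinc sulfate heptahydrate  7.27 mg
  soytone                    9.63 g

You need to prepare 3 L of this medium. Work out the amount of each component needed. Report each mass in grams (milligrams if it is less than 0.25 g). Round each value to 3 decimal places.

ammonium nitrate 10.960 g; gellan gum 12.960 g; zinc sulfate heptahydrate 29.080 mg; soytone 38.520 g

Scale factor = 3000 mL / 750 mL = 4.
ammonium nitrate: 2.74 g × (3000 mL / 750 mL) = 10.960 g
gellan gum: 3.24 g × (3000 mL / 750 mL) = 12.960 g
zinc sulfate heptahydrate: 7.27 mg × (3000 mL / 750 mL) = 29.080 mg
soytone: 9.63 g × (3000 mL / 750 mL) = 38.520 g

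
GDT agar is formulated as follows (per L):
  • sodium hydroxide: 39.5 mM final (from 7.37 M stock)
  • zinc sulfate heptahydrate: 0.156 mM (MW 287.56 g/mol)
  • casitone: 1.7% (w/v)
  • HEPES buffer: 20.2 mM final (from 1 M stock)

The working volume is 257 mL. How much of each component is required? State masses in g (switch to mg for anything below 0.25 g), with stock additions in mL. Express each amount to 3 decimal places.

Working volume: 257 mL = 0.257 L.
sodium hydroxide: C1V1 = C2V2 → 39.5 mM × 257 mL ÷ 7370 mM = 1.377 mL
zinc sulfate heptahydrate: 0.156 mmol/L × 287.56 mg/mmol × 0.257 L = 11.529 mg
casitone: 1.7 g per 100 mL × 257 mL ÷ 100 = 4.369 g
HEPES buffer: dilute stock: 20.2 mM × 257 mL ÷ 1000 mM = 5.191 mL

sodium hydroxide 1.377 mL; zinc sulfate heptahydrate 11.529 mg; casitone 4.369 g; HEPES buffer 5.191 mL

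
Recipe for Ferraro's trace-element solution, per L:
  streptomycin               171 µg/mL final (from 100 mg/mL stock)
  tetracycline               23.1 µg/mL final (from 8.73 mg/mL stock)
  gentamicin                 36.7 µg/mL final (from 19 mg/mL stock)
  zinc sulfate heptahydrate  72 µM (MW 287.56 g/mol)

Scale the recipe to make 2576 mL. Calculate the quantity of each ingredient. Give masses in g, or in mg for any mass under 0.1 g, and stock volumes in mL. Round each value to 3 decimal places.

Working volume: 2576 mL = 2.576 L.
streptomycin: V = C2·V2/C1 = 171 µg/mL × 2576 mL ÷ 100000 µg/mL = 4.405 mL
tetracycline: V = C2·V2/C1 = 23.1 µg/mL × 2576 mL ÷ 8730 µg/mL = 6.816 mL
gentamicin: dilute stock: 36.7 µg/mL × 2576 mL ÷ 19000 µg/mL = 4.976 mL
zinc sulfate heptahydrate: 72 µmol/L × 287.56 g/mol × 2.576 L ÷ 1000 = 53.334 mg

streptomycin 4.405 mL; tetracycline 6.816 mL; gentamicin 4.976 mL; zinc sulfate heptahydrate 53.334 mg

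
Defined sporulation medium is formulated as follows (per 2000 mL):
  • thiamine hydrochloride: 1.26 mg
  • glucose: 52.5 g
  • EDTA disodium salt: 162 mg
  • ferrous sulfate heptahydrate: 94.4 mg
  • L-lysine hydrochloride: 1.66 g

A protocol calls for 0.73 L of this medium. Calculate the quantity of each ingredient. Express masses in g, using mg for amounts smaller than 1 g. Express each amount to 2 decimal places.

thiamine hydrochloride 0.46 mg; glucose 19.16 g; EDTA disodium salt 59.13 mg; ferrous sulfate heptahydrate 34.46 mg; L-lysine hydrochloride 605.90 mg

Scale factor = 730 mL / 2000 mL = 0.365.
thiamine hydrochloride: 1.26 mg × (730 mL / 2000 mL) = 0.46 mg
glucose: 52.5 g × (730 mL / 2000 mL) = 19.16 g
EDTA disodium salt: 162 mg × (730 mL / 2000 mL) = 59.13 mg
ferrous sulfate heptahydrate: 94.4 mg × (730 mL / 2000 mL) = 34.46 mg
L-lysine hydrochloride: 1.66 g × (730 mL / 2000 mL) = 0.6059 g = 605.90 mg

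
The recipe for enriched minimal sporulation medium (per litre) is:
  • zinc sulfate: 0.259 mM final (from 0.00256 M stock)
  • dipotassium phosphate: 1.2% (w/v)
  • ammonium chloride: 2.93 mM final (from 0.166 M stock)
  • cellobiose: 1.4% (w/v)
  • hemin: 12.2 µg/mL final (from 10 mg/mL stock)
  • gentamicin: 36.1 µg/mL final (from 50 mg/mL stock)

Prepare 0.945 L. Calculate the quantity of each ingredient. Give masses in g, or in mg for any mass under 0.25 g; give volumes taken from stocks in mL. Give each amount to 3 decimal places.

zinc sulfate 95.607 mL; dipotassium phosphate 11.340 g; ammonium chloride 16.680 mL; cellobiose 13.230 g; hemin 1.153 mL; gentamicin 0.682 mL

Working volume: 0.945 L.
zinc sulfate: C1V1 = C2V2 → 0.259 mM × 945 mL ÷ 2.56 mM = 95.607 mL
dipotassium phosphate: 1.2% w/v = 12 g/L → 12 × 0.945 L = 11.340 g
ammonium chloride: dilute stock: 2.93 mM × 945 mL ÷ 166 mM = 16.680 mL
cellobiose: 1.4% w/v = 14 g/L → 14 × 0.945 L = 13.230 g
hemin: C1V1 = C2V2 → 12.2 µg/mL × 945 mL ÷ 10000 µg/mL = 1.153 mL
gentamicin: dilute stock: 36.1 µg/mL × 945 mL ÷ 50000 µg/mL = 0.682 mL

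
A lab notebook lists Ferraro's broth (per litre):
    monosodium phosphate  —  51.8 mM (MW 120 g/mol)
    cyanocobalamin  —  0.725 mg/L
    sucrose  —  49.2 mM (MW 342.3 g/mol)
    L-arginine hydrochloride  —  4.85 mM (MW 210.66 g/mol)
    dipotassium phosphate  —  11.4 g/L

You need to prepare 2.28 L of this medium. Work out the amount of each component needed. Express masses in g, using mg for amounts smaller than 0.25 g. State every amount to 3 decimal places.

Scale factor relative to 1 L: 2.28.
monosodium phosphate: 51.8 mmol/L × 120 g/mol × 2.28 L ÷ 1000 = 14.172 g
cyanocobalamin: 0.725 mg/L × 2.28 L = 1.653 mg
sucrose: 49.2 mmol/L × 342.3 g/mol × 2.28 L ÷ 1000 = 38.398 g
L-arginine hydrochloride: 4.85 mmol/L × 210.66 g/mol × 2.28 L ÷ 1000 = 2.329 g
dipotassium phosphate: 11.4 g/L × 2.28 L = 25.992 g

monosodium phosphate 14.172 g; cyanocobalamin 1.653 mg; sucrose 38.398 g; L-arginine hydrochloride 2.329 g; dipotassium phosphate 25.992 g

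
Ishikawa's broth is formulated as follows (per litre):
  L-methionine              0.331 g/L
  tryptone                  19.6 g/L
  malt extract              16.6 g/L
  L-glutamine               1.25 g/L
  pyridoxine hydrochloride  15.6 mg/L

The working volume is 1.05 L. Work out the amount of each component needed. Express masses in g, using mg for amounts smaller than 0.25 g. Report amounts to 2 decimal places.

Working volume: 1.05 L.
L-methionine: 0.331 g/L × 1.05 L = 0.35 g
tryptone: 19.6 g/L × 1.05 L = 20.58 g
malt extract: 16.6 g/L × 1.05 L = 17.43 g
L-glutamine: 1.25 g/L × 1.05 L = 1.31 g
pyridoxine hydrochloride: 15.6 mg/L × 1.05 L = 16.38 mg

L-methionine 0.35 g; tryptone 20.58 g; malt extract 17.43 g; L-glutamine 1.31 g; pyridoxine hydrochloride 16.38 mg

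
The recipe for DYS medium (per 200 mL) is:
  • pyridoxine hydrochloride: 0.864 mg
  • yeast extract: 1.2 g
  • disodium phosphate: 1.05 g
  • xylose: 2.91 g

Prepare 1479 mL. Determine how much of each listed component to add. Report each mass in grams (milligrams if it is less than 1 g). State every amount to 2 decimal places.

Scale factor = 1479 mL / 200 mL = 7.395.
pyridoxine hydrochloride: 0.864 mg × (1479 mL / 200 mL) = 6.39 mg
yeast extract: 1.2 g × (1479 mL / 200 mL) = 8.87 g
disodium phosphate: 1.05 g × (1479 mL / 200 mL) = 7.76 g
xylose: 2.91 g × (1479 mL / 200 mL) = 21.52 g

pyridoxine hydrochloride 6.39 mg; yeast extract 8.87 g; disodium phosphate 7.76 g; xylose 21.52 g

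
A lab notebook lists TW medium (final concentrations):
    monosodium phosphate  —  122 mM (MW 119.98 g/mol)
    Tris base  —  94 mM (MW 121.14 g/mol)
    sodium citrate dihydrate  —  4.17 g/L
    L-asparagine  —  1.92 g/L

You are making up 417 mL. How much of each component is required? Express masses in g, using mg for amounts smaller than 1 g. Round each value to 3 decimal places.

Working volume: 417 mL = 0.417 L.
monosodium phosphate: 122 mmol/L × 119.98 g/mol × 0.417 L ÷ 1000 = 6.104 g
Tris base: 94 mmol/L × 121.14 g/mol × 0.417 L ÷ 1000 = 4.748 g
sodium citrate dihydrate: 4.17 g/L × 0.417 L = 1.739 g
L-asparagine: 1.92 g/L × 0.417 L = 0.80064 g = 800.640 mg

monosodium phosphate 6.104 g; Tris base 4.748 g; sodium citrate dihydrate 1.739 g; L-asparagine 800.640 mg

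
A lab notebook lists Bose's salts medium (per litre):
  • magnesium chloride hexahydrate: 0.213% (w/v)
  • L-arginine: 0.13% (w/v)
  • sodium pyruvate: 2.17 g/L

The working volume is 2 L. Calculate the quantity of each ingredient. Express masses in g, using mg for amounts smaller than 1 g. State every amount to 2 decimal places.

magnesium chloride hexahydrate 4.26 g; L-arginine 2.60 g; sodium pyruvate 4.34 g

Working volume: 2 L.
magnesium chloride hexahydrate: 0.213 g per 100 mL × 2000 mL ÷ 100 = 4.26 g
L-arginine: 0.13 g per 100 mL × 2000 mL ÷ 100 = 2.60 g
sodium pyruvate: 2.17 g/L × 2 L = 4.34 g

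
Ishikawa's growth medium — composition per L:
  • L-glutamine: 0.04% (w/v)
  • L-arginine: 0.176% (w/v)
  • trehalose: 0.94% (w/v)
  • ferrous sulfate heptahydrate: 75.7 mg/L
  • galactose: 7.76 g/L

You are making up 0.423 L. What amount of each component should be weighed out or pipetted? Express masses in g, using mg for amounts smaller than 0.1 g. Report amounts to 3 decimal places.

Scale factor relative to 1 L: 0.423.
L-glutamine: 0.04 g per 100 mL × 423 mL ÷ 100 = 0.169 g
L-arginine: 0.176% w/v = 1.76 g/L → 1.76 × 0.423 L = 0.744 g
trehalose: 0.94 g per 100 mL × 423 mL ÷ 100 = 3.976 g
ferrous sulfate heptahydrate: 75.7 mg/L × 0.423 L = 32.021 mg
galactose: 7.76 g/L × 0.423 L = 3.282 g

L-glutamine 0.169 g; L-arginine 0.744 g; trehalose 3.976 g; ferrous sulfate heptahydrate 32.021 mg; galactose 3.282 g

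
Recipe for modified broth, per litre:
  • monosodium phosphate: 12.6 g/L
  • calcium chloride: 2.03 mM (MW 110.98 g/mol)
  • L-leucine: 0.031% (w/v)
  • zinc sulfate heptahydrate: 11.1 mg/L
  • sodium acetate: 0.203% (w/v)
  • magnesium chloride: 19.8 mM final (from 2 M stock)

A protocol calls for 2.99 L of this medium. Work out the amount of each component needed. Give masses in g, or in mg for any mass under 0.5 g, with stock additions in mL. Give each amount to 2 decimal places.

Scale factor relative to 1 L: 2.99.
monosodium phosphate: 12.6 g/L × 2.99 L = 37.67 g
calcium chloride: 2.03 mmol/L × 110.98 g/mol × 2.99 L ÷ 1000 = 0.67 g
L-leucine: 0.031% w/v = 0.31 g/L → 0.31 × 2.99 L = 0.93 g
zinc sulfate heptahydrate: 11.1 mg/L × 2.99 L = 33.19 mg
sodium acetate: 0.203 g per 100 mL × 2990 mL ÷ 100 = 6.07 g
magnesium chloride: C1V1 = C2V2 → 19.8 mM × 2990 mL ÷ 2000 mM = 29.60 mL

monosodium phosphate 37.67 g; calcium chloride 0.67 g; L-leucine 0.93 g; zinc sulfate heptahydrate 33.19 mg; sodium acetate 6.07 g; magnesium chloride 29.60 mL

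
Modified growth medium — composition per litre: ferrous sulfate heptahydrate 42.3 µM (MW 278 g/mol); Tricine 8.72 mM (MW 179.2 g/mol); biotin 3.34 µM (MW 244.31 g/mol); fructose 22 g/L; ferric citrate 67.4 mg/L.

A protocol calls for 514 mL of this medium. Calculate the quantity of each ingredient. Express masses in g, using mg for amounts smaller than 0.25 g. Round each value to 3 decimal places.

Scale factor relative to 1 L: 0.514.
ferrous sulfate heptahydrate: 42.3 µmol/L × 278 g/mol × 0.514 L ÷ 1000 = 6.044 mg
Tricine: 8.72 mmol/L × 179.2 g/mol × 0.514 L ÷ 1000 = 0.803 g
biotin: 3.34 µmol/L × 244.31 g/mol × 0.514 L ÷ 1000 = 0.419 mg
fructose: 22 g/L × 0.514 L = 11.308 g
ferric citrate: 67.4 mg/L × 0.514 L = 34.644 mg

ferrous sulfate heptahydrate 6.044 mg; Tricine 0.803 g; biotin 0.419 mg; fructose 11.308 g; ferric citrate 34.644 mg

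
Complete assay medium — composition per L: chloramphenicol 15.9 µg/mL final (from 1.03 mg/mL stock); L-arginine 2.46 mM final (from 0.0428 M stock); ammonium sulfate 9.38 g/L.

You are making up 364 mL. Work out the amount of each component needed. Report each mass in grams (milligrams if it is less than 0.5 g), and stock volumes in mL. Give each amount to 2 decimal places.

chloramphenicol 5.62 mL; L-arginine 20.92 mL; ammonium sulfate 3.41 g

Working volume: 364 mL = 0.364 L.
chloramphenicol: C1V1 = C2V2 → 15.9 µg/mL × 364 mL ÷ 1030 µg/mL = 5.62 mL
L-arginine: V = C2·V2/C1 = 2.46 mM × 364 mL ÷ 42.8 mM = 20.92 mL
ammonium sulfate: 9.38 g/L × 0.364 L = 3.41 g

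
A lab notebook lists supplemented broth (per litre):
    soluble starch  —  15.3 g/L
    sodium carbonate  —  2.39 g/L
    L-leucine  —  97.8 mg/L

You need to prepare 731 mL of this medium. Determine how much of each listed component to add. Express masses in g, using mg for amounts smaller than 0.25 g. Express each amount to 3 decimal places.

soluble starch 11.184 g; sodium carbonate 1.747 g; L-leucine 71.492 mg

Target volume = 731 mL = 0.731 L.
soluble starch: 15.3 g/L × 0.731 L = 11.184 g
sodium carbonate: 2.39 g/L × 0.731 L = 1.747 g
L-leucine: 97.8 mg/L × 0.731 L = 71.492 mg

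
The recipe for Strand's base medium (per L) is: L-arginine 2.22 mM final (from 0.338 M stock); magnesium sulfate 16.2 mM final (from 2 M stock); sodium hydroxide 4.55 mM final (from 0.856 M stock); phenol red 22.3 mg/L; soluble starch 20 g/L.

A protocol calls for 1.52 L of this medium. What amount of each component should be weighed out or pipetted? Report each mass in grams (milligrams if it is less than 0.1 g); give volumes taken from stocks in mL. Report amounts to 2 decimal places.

Working volume: 1.52 L.
L-arginine: dilute stock: 2.22 mM × 1520 mL ÷ 338 mM = 9.98 mL
magnesium sulfate: C1V1 = C2V2 → 16.2 mM × 1520 mL ÷ 2000 mM = 12.31 mL
sodium hydroxide: dilute stock: 4.55 mM × 1520 mL ÷ 856 mM = 8.08 mL
phenol red: 22.3 mg/L × 1.52 L = 33.90 mg
soluble starch: 20 g/L × 1.52 L = 30.40 g

L-arginine 9.98 mL; magnesium sulfate 12.31 mL; sodium hydroxide 8.08 mL; phenol red 33.90 mg; soluble starch 30.40 g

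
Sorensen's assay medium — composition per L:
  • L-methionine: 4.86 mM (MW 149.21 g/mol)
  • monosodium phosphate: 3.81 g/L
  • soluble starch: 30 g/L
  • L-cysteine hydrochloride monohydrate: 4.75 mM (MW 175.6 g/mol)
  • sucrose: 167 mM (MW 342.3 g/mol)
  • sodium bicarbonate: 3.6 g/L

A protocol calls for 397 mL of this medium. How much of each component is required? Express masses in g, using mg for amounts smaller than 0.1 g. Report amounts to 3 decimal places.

Working volume: 397 mL = 0.397 L.
L-methionine: 4.86 mmol/L × 149.21 g/mol × 0.397 L ÷ 1000 = 0.288 g
monosodium phosphate: 3.81 g/L × 0.397 L = 1.513 g
soluble starch: 30 g/L × 0.397 L = 11.910 g
L-cysteine hydrochloride monohydrate: 4.75 mmol/L × 175.6 g/mol × 0.397 L ÷ 1000 = 0.331 g
sucrose: 167 mmol/L × 342.3 g/mol × 0.397 L ÷ 1000 = 22.694 g
sodium bicarbonate: 3.6 g/L × 0.397 L = 1.429 g

L-methionine 0.288 g; monosodium phosphate 1.513 g; soluble starch 11.910 g; L-cysteine hydrochloride monohydrate 0.331 g; sucrose 22.694 g; sodium bicarbonate 1.429 g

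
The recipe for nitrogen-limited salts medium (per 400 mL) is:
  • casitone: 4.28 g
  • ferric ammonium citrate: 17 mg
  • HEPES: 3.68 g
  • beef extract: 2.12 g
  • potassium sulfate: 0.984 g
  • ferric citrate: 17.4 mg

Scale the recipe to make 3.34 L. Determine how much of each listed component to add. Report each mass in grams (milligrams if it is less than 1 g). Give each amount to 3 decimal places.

Ratio of target to recipe volume: 3340 / 400 = 8.35.
casitone: 4.28 g × (3340 mL / 400 mL) = 35.738 g
ferric ammonium citrate: 17 mg × (3340 mL / 400 mL) = 141.950 mg
HEPES: 3.68 g × (3340 mL / 400 mL) = 30.728 g
beef extract: 2.12 g × (3340 mL / 400 mL) = 17.702 g
potassium sulfate: 0.984 g × (3340 mL / 400 mL) = 8.216 g
ferric citrate: 17.4 mg × (3340 mL / 400 mL) = 145.290 mg

casitone 35.738 g; ferric ammonium citrate 141.950 mg; HEPES 30.728 g; beef extract 17.702 g; potassium sulfate 8.216 g; ferric citrate 145.290 mg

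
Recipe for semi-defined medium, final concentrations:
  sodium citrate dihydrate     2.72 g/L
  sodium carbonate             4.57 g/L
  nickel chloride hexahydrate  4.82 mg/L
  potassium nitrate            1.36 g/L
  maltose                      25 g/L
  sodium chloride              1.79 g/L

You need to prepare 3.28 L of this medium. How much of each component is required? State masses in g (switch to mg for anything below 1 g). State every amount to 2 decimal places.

sodium citrate dihydrate 8.92 g; sodium carbonate 14.99 g; nickel chloride hexahydrate 15.81 mg; potassium nitrate 4.46 g; maltose 82.00 g; sodium chloride 5.87 g

Working volume: 3.28 L.
sodium citrate dihydrate: 2.72 g/L × 3.28 L = 8.92 g
sodium carbonate: 4.57 g/L × 3.28 L = 14.99 g
nickel chloride hexahydrate: 4.82 mg/L × 3.28 L = 15.81 mg
potassium nitrate: 1.36 g/L × 3.28 L = 4.46 g
maltose: 25 g/L × 3.28 L = 82.00 g
sodium chloride: 1.79 g/L × 3.28 L = 5.87 g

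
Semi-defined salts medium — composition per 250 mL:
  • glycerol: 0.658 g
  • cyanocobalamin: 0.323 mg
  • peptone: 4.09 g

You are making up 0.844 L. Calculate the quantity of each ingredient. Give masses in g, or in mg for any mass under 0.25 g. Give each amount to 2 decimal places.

Ratio of target to recipe volume: 844 / 250 = 3.376.
glycerol: 0.658 g × (844 mL / 250 mL) = 2.22 g
cyanocobalamin: 0.323 mg × (844 mL / 250 mL) = 1.09 mg
peptone: 4.09 g × (844 mL / 250 mL) = 13.81 g

glycerol 2.22 g; cyanocobalamin 1.09 mg; peptone 13.81 g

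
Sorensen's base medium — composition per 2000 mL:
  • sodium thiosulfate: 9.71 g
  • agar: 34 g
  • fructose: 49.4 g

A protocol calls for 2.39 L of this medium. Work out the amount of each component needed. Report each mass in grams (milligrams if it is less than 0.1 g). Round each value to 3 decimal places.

sodium thiosulfate 11.603 g; agar 40.630 g; fructose 59.033 g

Scale factor = 2390 mL / 2000 mL = 1.195.
sodium thiosulfate: 9.71 g × (2390 mL / 2000 mL) = 11.603 g
agar: 34 g × (2390 mL / 2000 mL) = 40.630 g
fructose: 49.4 g × (2390 mL / 2000 mL) = 59.033 g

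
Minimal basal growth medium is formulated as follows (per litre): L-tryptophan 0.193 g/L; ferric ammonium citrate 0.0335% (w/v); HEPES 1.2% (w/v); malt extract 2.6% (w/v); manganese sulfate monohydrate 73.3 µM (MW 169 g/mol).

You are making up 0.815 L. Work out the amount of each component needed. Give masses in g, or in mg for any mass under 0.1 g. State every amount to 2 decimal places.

Working volume: 0.815 L.
L-tryptophan: 0.193 g/L × 0.815 L = 0.16 g
ferric ammonium citrate: 0.0335% w/v = 0.335 g/L → 0.335 × 0.815 L = 0.27 g
HEPES: 1.2 g per 100 mL × 815 mL ÷ 100 = 9.78 g
malt extract: 2.6% w/v = 26 g/L → 26 × 0.815 L = 21.19 g
manganese sulfate monohydrate: 73.3 µmol/L × 169 g/mol × 0.815 L ÷ 1000 = 10.10 mg

L-tryptophan 0.16 g; ferric ammonium citrate 0.27 g; HEPES 9.78 g; malt extract 21.19 g; manganese sulfate monohydrate 10.10 mg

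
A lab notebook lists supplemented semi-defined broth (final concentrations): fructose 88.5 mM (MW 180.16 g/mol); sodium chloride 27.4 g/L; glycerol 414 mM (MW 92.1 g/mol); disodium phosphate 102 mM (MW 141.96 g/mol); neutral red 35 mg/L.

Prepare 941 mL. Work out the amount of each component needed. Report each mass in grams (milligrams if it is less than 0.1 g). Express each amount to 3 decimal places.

fructose 15.003 g; sodium chloride 25.783 g; glycerol 35.880 g; disodium phosphate 13.626 g; neutral red 32.935 mg

Scale factor relative to 1 L: 0.941.
fructose: 88.5 mmol/L × 180.16 g/mol × 0.941 L ÷ 1000 = 15.003 g
sodium chloride: 27.4 g/L × 0.941 L = 25.783 g
glycerol: 414 mmol/L × 92.1 g/mol × 0.941 L ÷ 1000 = 35.880 g
disodium phosphate: 102 mmol/L × 141.96 g/mol × 0.941 L ÷ 1000 = 13.626 g
neutral red: 35 mg/L × 0.941 L = 32.935 mg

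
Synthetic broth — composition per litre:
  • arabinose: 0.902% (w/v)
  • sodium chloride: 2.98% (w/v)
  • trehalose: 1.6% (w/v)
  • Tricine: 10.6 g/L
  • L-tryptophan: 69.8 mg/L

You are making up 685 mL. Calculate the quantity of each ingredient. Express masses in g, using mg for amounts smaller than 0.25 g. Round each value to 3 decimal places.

Scale factor relative to 1 L: 0.685.
arabinose: 0.902 g per 100 mL × 685 mL ÷ 100 = 6.179 g
sodium chloride: 2.98 g per 100 mL × 685 mL ÷ 100 = 20.413 g
trehalose: 1.6% w/v = 16 g/L → 16 × 0.685 L = 10.960 g
Tricine: 10.6 g/L × 0.685 L = 7.261 g
L-tryptophan: 69.8 mg/L × 0.685 L = 47.813 mg

arabinose 6.179 g; sodium chloride 20.413 g; trehalose 10.960 g; Tricine 7.261 g; L-tryptophan 47.813 mg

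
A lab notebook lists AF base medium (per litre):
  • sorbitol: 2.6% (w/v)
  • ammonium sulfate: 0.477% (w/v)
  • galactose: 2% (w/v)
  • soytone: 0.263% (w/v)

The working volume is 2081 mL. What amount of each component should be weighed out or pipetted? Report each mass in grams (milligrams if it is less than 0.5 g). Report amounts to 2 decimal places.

Target volume = 2081 mL = 2.081 L.
sorbitol: 2.6% w/v = 26 g/L → 26 × 2.081 L = 54.11 g
ammonium sulfate: 0.477% w/v = 4.77 g/L → 4.77 × 2.081 L = 9.93 g
galactose: 2 g per 100 mL × 2081 mL ÷ 100 = 41.62 g
soytone: 0.263% w/v = 2.63 g/L → 2.63 × 2.081 L = 5.47 g

sorbitol 54.11 g; ammonium sulfate 9.93 g; galactose 41.62 g; soytone 5.47 g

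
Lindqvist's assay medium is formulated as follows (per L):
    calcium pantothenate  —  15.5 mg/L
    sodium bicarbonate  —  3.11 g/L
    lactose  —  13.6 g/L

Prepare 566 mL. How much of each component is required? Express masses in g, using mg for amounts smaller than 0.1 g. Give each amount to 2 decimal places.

Working volume: 566 mL = 0.566 L.
calcium pantothenate: 15.5 mg/L × 0.566 L = 8.77 mg
sodium bicarbonate: 3.11 g/L × 0.566 L = 1.76 g
lactose: 13.6 g/L × 0.566 L = 7.70 g

calcium pantothenate 8.77 mg; sodium bicarbonate 1.76 g; lactose 7.70 g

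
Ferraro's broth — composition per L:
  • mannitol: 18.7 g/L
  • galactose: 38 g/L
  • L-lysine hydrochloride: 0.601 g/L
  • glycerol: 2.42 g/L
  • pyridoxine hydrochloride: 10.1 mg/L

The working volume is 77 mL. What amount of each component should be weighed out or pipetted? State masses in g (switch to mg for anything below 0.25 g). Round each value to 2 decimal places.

mannitol 1.44 g; galactose 2.93 g; L-lysine hydrochloride 46.28 mg; glycerol 186.34 mg; pyridoxine hydrochloride 0.78 mg

Working volume: 77 mL = 0.077 L.
mannitol: 18.7 g/L × 0.077 L = 1.44 g
galactose: 38 g/L × 0.077 L = 2.93 g
L-lysine hydrochloride: 0.601 g/L × 0.077 L = 0.046277 g = 46.28 mg
glycerol: 2.42 g/L × 0.077 L = 0.18634 g = 186.34 mg
pyridoxine hydrochloride: 10.1 mg/L × 0.077 L = 0.78 mg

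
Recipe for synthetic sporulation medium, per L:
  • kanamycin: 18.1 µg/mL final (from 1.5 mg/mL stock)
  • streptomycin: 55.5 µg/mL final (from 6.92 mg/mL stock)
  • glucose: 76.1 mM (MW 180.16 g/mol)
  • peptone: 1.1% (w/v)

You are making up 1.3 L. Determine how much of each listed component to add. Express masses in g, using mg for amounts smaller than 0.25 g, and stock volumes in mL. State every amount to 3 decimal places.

kanamycin 15.687 mL; streptomycin 10.426 mL; glucose 17.823 g; peptone 14.300 g

Working volume: 1.3 L.
kanamycin: dilute stock: 18.1 µg/mL × 1300 mL ÷ 1500 µg/mL = 15.687 mL
streptomycin: C1V1 = C2V2 → 55.5 µg/mL × 1300 mL ÷ 6920 µg/mL = 10.426 mL
glucose: 76.1 mmol/L × 180.16 g/mol × 1.3 L ÷ 1000 = 17.823 g
peptone: 1.1% w/v = 11 g/L → 11 × 1.3 L = 14.300 g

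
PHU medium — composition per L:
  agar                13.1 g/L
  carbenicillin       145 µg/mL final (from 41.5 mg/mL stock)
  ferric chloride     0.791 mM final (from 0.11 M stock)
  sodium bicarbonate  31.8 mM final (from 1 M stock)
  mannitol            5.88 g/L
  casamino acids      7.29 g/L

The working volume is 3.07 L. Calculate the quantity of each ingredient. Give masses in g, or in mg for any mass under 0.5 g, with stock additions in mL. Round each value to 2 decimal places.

Scale factor relative to 1 L: 3.07.
agar: 13.1 g/L × 3.07 L = 40.22 g
carbenicillin: V = C2·V2/C1 = 145 µg/mL × 3070 mL ÷ 41500 µg/mL = 10.73 mL
ferric chloride: C1V1 = C2V2 → 0.791 mM × 3070 mL ÷ 110 mM = 22.08 mL
sodium bicarbonate: V = C2·V2/C1 = 31.8 mM × 3070 mL ÷ 1000 mM = 97.63 mL
mannitol: 5.88 g/L × 3.07 L = 18.05 g
casamino acids: 7.29 g/L × 3.07 L = 22.38 g

agar 40.22 g; carbenicillin 10.73 mL; ferric chloride 22.08 mL; sodium bicarbonate 97.63 mL; mannitol 18.05 g; casamino acids 22.38 g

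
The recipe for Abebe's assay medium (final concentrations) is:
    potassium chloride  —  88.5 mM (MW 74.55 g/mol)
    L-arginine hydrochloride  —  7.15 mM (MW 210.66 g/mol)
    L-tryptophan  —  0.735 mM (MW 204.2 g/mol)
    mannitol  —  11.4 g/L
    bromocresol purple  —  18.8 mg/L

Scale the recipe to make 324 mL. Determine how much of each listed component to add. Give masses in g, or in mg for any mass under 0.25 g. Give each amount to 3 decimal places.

potassium chloride 2.138 g; L-arginine hydrochloride 0.488 g; L-tryptophan 48.628 mg; mannitol 3.694 g; bromocresol purple 6.091 mg

Working volume: 324 mL = 0.324 L.
potassium chloride: 88.5 mmol/L × 74.55 g/mol × 0.324 L ÷ 1000 = 2.138 g
L-arginine hydrochloride: 7.15 mmol/L × 210.66 g/mol × 0.324 L ÷ 1000 = 0.488 g
L-tryptophan: 0.735 mmol/L × 204.2 mg/mmol × 0.324 L = 48.628 mg
mannitol: 11.4 g/L × 0.324 L = 3.694 g
bromocresol purple: 18.8 mg/L × 0.324 L = 6.091 mg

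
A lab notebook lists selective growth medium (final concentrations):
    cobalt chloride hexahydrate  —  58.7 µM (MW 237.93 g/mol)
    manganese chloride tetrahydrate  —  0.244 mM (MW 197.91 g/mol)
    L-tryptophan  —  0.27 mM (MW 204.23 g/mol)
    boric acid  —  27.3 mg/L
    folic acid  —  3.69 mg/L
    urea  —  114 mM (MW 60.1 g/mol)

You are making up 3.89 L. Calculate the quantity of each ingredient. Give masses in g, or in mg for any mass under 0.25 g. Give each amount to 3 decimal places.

cobalt chloride hexahydrate 54.330 mg; manganese chloride tetrahydrate 187.848 mg; L-tryptophan 214.503 mg; boric acid 106.197 mg; folic acid 14.354 mg; urea 26.652 g

Scale factor relative to 1 L: 3.89.
cobalt chloride hexahydrate: 58.7 µmol/L × 237.93 g/mol × 3.89 L ÷ 1000 = 54.330 mg
manganese chloride tetrahydrate: 0.244 mmol/L × 197.91 mg/mmol × 3.89 L = 187.848 mg
L-tryptophan: 0.27 mmol/L × 204.23 mg/mmol × 3.89 L = 214.503 mg
boric acid: 27.3 mg/L × 3.89 L = 106.197 mg
folic acid: 3.69 mg/L × 3.89 L = 14.354 mg
urea: 114 mmol/L × 60.1 g/mol × 3.89 L ÷ 1000 = 26.652 g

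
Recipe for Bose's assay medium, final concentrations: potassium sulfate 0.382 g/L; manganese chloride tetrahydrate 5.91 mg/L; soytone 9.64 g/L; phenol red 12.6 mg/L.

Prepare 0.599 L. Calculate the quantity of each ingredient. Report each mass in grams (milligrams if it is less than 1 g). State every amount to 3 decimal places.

potassium sulfate 228.818 mg; manganese chloride tetrahydrate 3.540 mg; soytone 5.774 g; phenol red 7.547 mg

Working volume: 0.599 L.
potassium sulfate: 0.382 g/L × 0.599 L = 0.228818 g = 228.818 mg
manganese chloride tetrahydrate: 5.91 mg/L × 0.599 L = 3.540 mg
soytone: 9.64 g/L × 0.599 L = 5.774 g
phenol red: 12.6 mg/L × 0.599 L = 7.547 mg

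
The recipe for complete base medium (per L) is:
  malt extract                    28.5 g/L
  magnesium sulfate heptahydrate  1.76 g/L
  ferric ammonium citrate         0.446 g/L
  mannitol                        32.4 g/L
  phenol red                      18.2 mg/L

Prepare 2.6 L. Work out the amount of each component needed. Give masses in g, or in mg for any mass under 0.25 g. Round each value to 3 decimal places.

Working volume: 2.6 L.
malt extract: 28.5 g/L × 2.6 L = 74.100 g
magnesium sulfate heptahydrate: 1.76 g/L × 2.6 L = 4.576 g
ferric ammonium citrate: 0.446 g/L × 2.6 L = 1.160 g
mannitol: 32.4 g/L × 2.6 L = 84.240 g
phenol red: 18.2 mg/L × 2.6 L = 47.320 mg

malt extract 74.100 g; magnesium sulfate heptahydrate 4.576 g; ferric ammonium citrate 1.160 g; mannitol 84.240 g; phenol red 47.320 mg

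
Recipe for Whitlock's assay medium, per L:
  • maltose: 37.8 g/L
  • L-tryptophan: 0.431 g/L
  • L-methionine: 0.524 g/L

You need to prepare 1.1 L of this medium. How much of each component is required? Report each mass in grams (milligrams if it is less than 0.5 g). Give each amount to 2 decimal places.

maltose 41.58 g; L-tryptophan 474.10 mg; L-methionine 0.58 g

Working volume: 1.1 L.
maltose: 37.8 g/L × 1.1 L = 41.58 g
L-tryptophan: 0.431 g/L × 1.1 L = 0.4741 g = 474.10 mg
L-methionine: 0.524 g/L × 1.1 L = 0.58 g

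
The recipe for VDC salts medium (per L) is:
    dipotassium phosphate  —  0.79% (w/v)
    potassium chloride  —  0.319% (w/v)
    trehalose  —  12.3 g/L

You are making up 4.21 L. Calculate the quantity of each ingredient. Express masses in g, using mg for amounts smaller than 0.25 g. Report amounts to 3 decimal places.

dipotassium phosphate 33.259 g; potassium chloride 13.430 g; trehalose 51.783 g

Working volume: 4.21 L.
dipotassium phosphate: 0.79% w/v = 7.9 g/L → 7.9 × 4.21 L = 33.259 g
potassium chloride: 0.319 g per 100 mL × 4210 mL ÷ 100 = 13.430 g
trehalose: 12.3 g/L × 4.21 L = 51.783 g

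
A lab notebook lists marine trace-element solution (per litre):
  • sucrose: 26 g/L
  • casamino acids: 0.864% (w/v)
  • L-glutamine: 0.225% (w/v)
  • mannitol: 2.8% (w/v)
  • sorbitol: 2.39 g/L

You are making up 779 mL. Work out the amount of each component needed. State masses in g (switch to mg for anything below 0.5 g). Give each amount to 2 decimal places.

Scale factor relative to 1 L: 0.779.
sucrose: 26 g/L × 0.779 L = 20.25 g
casamino acids: 0.864 g per 100 mL × 779 mL ÷ 100 = 6.73 g
L-glutamine: 0.225 g per 100 mL × 779 mL ÷ 100 = 1.75 g
mannitol: 2.8 g per 100 mL × 779 mL ÷ 100 = 21.81 g
sorbitol: 2.39 g/L × 0.779 L = 1.86 g

sucrose 20.25 g; casamino acids 6.73 g; L-glutamine 1.75 g; mannitol 21.81 g; sorbitol 1.86 g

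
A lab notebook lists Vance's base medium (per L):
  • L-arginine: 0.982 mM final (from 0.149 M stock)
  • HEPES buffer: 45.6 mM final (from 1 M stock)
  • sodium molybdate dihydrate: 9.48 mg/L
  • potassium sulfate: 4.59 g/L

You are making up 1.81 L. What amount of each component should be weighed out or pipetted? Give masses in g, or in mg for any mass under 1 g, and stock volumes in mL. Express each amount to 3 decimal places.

L-arginine 11.929 mL; HEPES buffer 82.536 mL; sodium molybdate dihydrate 17.159 mg; potassium sulfate 8.308 g

Scale factor relative to 1 L: 1.81.
L-arginine: C1V1 = C2V2 → 0.982 mM × 1810 mL ÷ 149 mM = 11.929 mL
HEPES buffer: dilute stock: 45.6 mM × 1810 mL ÷ 1000 mM = 82.536 mL
sodium molybdate dihydrate: 9.48 mg/L × 1.81 L = 17.159 mg
potassium sulfate: 4.59 g/L × 1.81 L = 8.308 g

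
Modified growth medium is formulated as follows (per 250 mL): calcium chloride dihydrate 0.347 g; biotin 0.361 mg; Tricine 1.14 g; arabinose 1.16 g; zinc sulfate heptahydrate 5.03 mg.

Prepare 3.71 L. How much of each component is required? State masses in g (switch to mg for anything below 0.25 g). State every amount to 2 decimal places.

Scale factor = 3710 mL / 250 mL = 14.84.
calcium chloride dihydrate: 0.347 g × (3710 mL / 250 mL) = 5.15 g
biotin: 0.361 mg × (3710 mL / 250 mL) = 5.36 mg
Tricine: 1.14 g × (3710 mL / 250 mL) = 16.92 g
arabinose: 1.16 g × (3710 mL / 250 mL) = 17.21 g
zinc sulfate heptahydrate: 5.03 mg × (3710 mL / 250 mL) = 74.65 mg

calcium chloride dihydrate 5.15 g; biotin 5.36 mg; Tricine 16.92 g; arabinose 17.21 g; zinc sulfate heptahydrate 74.65 mg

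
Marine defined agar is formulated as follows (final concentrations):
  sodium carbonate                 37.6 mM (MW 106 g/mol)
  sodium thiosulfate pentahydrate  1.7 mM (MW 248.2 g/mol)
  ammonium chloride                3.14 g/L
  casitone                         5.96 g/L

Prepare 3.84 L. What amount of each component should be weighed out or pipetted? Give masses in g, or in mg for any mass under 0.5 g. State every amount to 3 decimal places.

sodium carbonate 15.305 g; sodium thiosulfate pentahydrate 1.620 g; ammonium chloride 12.058 g; casitone 22.886 g

Working volume: 3.84 L.
sodium carbonate: 37.6 mmol/L × 106 g/mol × 3.84 L ÷ 1000 = 15.305 g
sodium thiosulfate pentahydrate: 1.7 mmol/L × 248.2 g/mol × 3.84 L ÷ 1000 = 1.620 g
ammonium chloride: 3.14 g/L × 3.84 L = 12.058 g
casitone: 5.96 g/L × 3.84 L = 22.886 g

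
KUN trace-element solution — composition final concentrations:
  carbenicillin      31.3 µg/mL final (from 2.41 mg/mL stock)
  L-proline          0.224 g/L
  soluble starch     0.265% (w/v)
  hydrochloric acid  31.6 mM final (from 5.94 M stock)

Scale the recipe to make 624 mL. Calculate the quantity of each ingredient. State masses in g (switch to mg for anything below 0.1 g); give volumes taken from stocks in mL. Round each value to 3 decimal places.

Target volume = 624 mL = 0.624 L.
carbenicillin: V = C2·V2/C1 = 31.3 µg/mL × 624 mL ÷ 2410 µg/mL = 8.104 mL
L-proline: 0.224 g/L × 0.624 L = 0.140 g
soluble starch: 0.265 g per 100 mL × 624 mL ÷ 100 = 1.654 g
hydrochloric acid: dilute stock: 31.6 mM × 624 mL ÷ 5940 mM = 3.320 mL

carbenicillin 8.104 mL; L-proline 0.140 g; soluble starch 1.654 g; hydrochloric acid 3.320 mL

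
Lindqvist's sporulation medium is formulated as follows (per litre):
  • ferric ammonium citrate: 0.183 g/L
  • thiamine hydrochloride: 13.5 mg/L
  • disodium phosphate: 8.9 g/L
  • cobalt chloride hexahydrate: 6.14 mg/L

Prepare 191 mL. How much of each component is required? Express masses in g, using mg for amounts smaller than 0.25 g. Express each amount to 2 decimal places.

Working volume: 191 mL = 0.191 L.
ferric ammonium citrate: 0.183 g/L × 0.191 L = 0.034953 g = 34.95 mg
thiamine hydrochloride: 13.5 mg/L × 0.191 L = 2.58 mg
disodium phosphate: 8.9 g/L × 0.191 L = 1.70 g
cobalt chloride hexahydrate: 6.14 mg/L × 0.191 L = 1.17 mg

ferric ammonium citrate 34.95 mg; thiamine hydrochloride 2.58 mg; disodium phosphate 1.70 g; cobalt chloride hexahydrate 1.17 mg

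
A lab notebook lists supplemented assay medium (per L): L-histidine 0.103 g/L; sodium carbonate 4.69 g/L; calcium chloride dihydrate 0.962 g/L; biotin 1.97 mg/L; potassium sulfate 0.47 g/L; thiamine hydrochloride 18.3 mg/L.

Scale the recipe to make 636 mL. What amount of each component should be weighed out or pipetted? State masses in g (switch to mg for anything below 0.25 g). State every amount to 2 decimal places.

Target volume = 636 mL = 0.636 L.
L-histidine: 0.103 g/L × 0.636 L = 0.065508 g = 65.51 mg
sodium carbonate: 4.69 g/L × 0.636 L = 2.98 g
calcium chloride dihydrate: 0.962 g/L × 0.636 L = 0.61 g
biotin: 1.97 mg/L × 0.636 L = 1.25 mg
potassium sulfate: 0.47 g/L × 0.636 L = 0.30 g
thiamine hydrochloride: 18.3 mg/L × 0.636 L = 11.64 mg

L-histidine 65.51 mg; sodium carbonate 2.98 g; calcium chloride dihydrate 0.61 g; biotin 1.25 mg; potassium sulfate 0.30 g; thiamine hydrochloride 11.64 mg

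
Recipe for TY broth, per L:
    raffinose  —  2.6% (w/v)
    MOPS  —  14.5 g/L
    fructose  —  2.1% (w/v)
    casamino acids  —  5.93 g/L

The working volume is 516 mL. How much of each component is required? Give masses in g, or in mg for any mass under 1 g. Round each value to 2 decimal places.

Target volume = 516 mL = 0.516 L.
raffinose: 2.6 g per 100 mL × 516 mL ÷ 100 = 13.42 g
MOPS: 14.5 g/L × 0.516 L = 7.48 g
fructose: 2.1% w/v = 21 g/L → 21 × 0.516 L = 10.84 g
casamino acids: 5.93 g/L × 0.516 L = 3.06 g

raffinose 13.42 g; MOPS 7.48 g; fructose 10.84 g; casamino acids 3.06 g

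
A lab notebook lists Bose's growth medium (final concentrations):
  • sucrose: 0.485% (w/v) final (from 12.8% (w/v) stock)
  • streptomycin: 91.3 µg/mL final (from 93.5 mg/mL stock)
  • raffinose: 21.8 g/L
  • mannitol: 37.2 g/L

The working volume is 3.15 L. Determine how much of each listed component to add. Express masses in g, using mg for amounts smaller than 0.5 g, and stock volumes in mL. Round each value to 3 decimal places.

Working volume: 3.15 L.
sucrose: C1V1 = C2V2 → 0.485% ÷ 12.8% × 3150 mL = 119.355 mL
streptomycin: V = C2·V2/C1 = 91.3 µg/mL × 3150 mL ÷ 93500 µg/mL = 3.076 mL
raffinose: 21.8 g/L × 3.15 L = 68.670 g
mannitol: 37.2 g/L × 3.15 L = 117.180 g

sucrose 119.355 mL; streptomycin 3.076 mL; raffinose 68.670 g; mannitol 117.180 g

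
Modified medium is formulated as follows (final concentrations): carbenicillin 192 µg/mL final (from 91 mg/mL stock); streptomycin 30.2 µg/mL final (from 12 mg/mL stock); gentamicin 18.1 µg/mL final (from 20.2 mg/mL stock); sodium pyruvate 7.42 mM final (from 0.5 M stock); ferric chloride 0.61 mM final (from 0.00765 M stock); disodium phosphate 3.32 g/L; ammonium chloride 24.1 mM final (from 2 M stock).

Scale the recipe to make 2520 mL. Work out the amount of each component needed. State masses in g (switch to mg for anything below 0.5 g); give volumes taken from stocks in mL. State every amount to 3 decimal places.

Target volume = 2520 mL = 2.52 L.
carbenicillin: dilute stock: 192 µg/mL × 2520 mL ÷ 91000 µg/mL = 5.317 mL
streptomycin: V = C2·V2/C1 = 30.2 µg/mL × 2520 mL ÷ 12000 µg/mL = 6.342 mL
gentamicin: C1V1 = C2V2 → 18.1 µg/mL × 2520 mL ÷ 20200 µg/mL = 2.258 mL
sodium pyruvate: dilute stock: 7.42 mM × 2520 mL ÷ 500 mM = 37.397 mL
ferric chloride: C1V1 = C2V2 → 0.61 mM × 2520 mL ÷ 7.65 mM = 200.941 mL
disodium phosphate: 3.32 g/L × 2.52 L = 8.366 g
ammonium chloride: C1V1 = C2V2 → 24.1 mM × 2520 mL ÷ 2000 mM = 30.366 mL

carbenicillin 5.317 mL; streptomycin 6.342 mL; gentamicin 2.258 mL; sodium pyruvate 37.397 mL; ferric chloride 200.941 mL; disodium phosphate 8.366 g; ammonium chloride 30.366 mL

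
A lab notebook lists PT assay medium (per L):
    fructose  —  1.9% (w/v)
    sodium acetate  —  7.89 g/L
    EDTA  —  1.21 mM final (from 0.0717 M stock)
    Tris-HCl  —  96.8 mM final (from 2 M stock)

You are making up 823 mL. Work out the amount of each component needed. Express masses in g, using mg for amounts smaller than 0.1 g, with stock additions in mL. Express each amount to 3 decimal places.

Target volume = 823 mL = 0.823 L.
fructose: 1.9 g per 100 mL × 823 mL ÷ 100 = 15.637 g
sodium acetate: 7.89 g/L × 0.823 L = 6.493 g
EDTA: C1V1 = C2V2 → 1.21 mM × 823 mL ÷ 71.7 mM = 13.889 mL
Tris-HCl: dilute stock: 96.8 mM × 823 mL ÷ 2000 mM = 39.833 mL

fructose 15.637 g; sodium acetate 6.493 g; EDTA 13.889 mL; Tris-HCl 39.833 mL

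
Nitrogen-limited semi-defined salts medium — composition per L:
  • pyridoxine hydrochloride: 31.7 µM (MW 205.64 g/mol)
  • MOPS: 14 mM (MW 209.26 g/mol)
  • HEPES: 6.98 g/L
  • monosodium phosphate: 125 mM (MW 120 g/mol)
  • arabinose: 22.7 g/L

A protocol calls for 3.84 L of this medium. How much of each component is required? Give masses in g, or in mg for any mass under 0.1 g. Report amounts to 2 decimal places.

pyridoxine hydrochloride 25.03 mg; MOPS 11.25 g; HEPES 26.80 g; monosodium phosphate 57.60 g; arabinose 87.17 g

Scale factor relative to 1 L: 3.84.
pyridoxine hydrochloride: 31.7 µmol/L × 205.64 g/mol × 3.84 L ÷ 1000 = 25.03 mg
MOPS: 14 mmol/L × 209.26 g/mol × 3.84 L ÷ 1000 = 11.25 g
HEPES: 6.98 g/L × 3.84 L = 26.80 g
monosodium phosphate: 125 mmol/L × 120 g/mol × 3.84 L ÷ 1000 = 57.60 g
arabinose: 22.7 g/L × 3.84 L = 87.17 g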